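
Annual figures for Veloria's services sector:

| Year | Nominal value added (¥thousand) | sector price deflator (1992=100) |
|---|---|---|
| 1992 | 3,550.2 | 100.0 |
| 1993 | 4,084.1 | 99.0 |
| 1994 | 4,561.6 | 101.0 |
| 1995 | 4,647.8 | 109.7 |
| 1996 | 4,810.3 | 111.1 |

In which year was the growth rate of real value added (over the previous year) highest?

1993

1993: real = 4084.1/0.990 = 4125.35; growth vs 1992 (3550.20) = 16.20%.
1994: real = 4561.6/1.010 = 4516.44; growth vs 1993 (4125.35) = 9.48%.
1995: real = 4647.8/1.097 = 4236.83; growth vs 1994 (4516.44) = -6.19%.
1996: real = 4810.3/1.111 = 4329.70; growth vs 1995 (4236.83) = 2.19%.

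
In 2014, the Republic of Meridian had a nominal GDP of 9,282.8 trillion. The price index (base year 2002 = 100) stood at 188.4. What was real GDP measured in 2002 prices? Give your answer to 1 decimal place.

Real GDP = Nominal / (price index/100) = 9282.8 / 1.884 = 4927.18.

4,927.2 trillion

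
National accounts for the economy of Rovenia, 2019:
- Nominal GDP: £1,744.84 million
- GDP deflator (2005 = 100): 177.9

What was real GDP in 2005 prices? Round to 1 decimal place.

£980.8 million

Real GDP = Nominal / (GDP deflator/100) = 1744.84 / 1.779 = 980.80.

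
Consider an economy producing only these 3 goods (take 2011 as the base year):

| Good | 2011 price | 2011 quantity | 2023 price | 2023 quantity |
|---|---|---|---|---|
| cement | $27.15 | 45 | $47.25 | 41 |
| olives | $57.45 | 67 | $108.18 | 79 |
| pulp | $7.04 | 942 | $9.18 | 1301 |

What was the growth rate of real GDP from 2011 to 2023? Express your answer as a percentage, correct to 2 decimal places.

Real GDP 2011 = Nominal GDP 2011 = 27.15·45 + 57.45·67 + 7.04·942 = 11702.58.
Real GDP 2023 (at 2011 prices) = 27.15·41 + 57.45·79 + 7.04·1301 = 14810.74.
Real growth = 14810.74/11702.58 − 1 = 0.2656.

26.56%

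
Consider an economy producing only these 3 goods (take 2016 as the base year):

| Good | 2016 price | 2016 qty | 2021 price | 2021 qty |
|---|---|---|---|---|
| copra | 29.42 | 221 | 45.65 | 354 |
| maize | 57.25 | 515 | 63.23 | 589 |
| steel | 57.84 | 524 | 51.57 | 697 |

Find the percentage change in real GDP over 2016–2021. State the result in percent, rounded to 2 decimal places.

Real GDP 2016 = Nominal GDP 2016 = 29.42·221 + 57.25·515 + 57.84·524 = 66293.73.
Real GDP 2021 (at 2016 prices) = 29.42·354 + 57.25·589 + 57.84·697 = 84449.41.
Real growth = 84449.41/66293.73 − 1 = 0.2739.

27.39%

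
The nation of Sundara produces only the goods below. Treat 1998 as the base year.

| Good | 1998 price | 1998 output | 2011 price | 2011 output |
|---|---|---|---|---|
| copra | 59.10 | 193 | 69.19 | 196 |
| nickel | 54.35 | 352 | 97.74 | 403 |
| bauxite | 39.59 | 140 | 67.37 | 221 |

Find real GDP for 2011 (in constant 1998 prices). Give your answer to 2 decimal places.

Real GDP 2011 = Σ (p_1998 × q_2011) = 59.10·196 + 54.35·403 + 39.59·221 = 42236.04.

42236.04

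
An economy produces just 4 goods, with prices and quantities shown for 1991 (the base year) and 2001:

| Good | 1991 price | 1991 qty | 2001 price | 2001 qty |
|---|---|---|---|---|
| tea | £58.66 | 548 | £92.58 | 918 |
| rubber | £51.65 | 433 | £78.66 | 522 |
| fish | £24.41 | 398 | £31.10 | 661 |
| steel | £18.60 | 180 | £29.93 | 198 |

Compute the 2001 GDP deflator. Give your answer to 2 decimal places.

151.58

Nominal GDP 2001 = 92.58·918 + 78.66·522 + 31.10·661 + 29.93·198 = 152532.20.
Real GDP 2001 (at 1991 prices) = 58.66·918 + 51.65·522 + 24.41·661 + 18.60·198 = 100628.99.
Deflator = Nominal/Real × 100 = 152532.20/100628.99 × 100 = 151.579.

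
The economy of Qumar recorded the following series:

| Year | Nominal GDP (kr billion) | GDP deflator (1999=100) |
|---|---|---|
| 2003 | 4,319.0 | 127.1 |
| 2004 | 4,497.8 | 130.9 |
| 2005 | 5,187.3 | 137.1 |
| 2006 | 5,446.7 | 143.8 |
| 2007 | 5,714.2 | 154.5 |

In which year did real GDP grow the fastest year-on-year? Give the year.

2004: real = 4497.8/1.309 = 3436.06; growth vs 2003 (3398.11) = 1.12%.
2005: real = 5187.3/1.371 = 3783.59; growth vs 2004 (3436.06) = 10.11%.
2006: real = 5446.7/1.438 = 3787.69; growth vs 2005 (3783.59) = 0.11%.
2007: real = 5714.2/1.545 = 3698.51; growth vs 2006 (3787.69) = -2.35%.

2005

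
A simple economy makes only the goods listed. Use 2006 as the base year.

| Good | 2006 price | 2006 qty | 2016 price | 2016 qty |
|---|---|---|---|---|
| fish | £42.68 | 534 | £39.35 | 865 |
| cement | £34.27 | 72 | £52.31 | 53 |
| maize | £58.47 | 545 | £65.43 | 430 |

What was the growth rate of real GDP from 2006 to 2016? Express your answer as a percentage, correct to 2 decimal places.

Real GDP 2006 = Nominal GDP 2006 = 42.68·534 + 34.27·72 + 58.47·545 = 57124.71.
Real GDP 2016 (at 2006 prices) = 42.68·865 + 34.27·53 + 58.47·430 = 63876.61.
Real growth = 63876.61/57124.71 − 1 = 0.1182.

11.82%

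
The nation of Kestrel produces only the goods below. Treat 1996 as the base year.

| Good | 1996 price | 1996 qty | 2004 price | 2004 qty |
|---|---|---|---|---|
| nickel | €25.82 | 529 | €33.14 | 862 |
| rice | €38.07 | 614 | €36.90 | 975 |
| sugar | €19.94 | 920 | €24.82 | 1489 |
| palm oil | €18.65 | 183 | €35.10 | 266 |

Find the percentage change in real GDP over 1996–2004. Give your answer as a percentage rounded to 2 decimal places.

Real GDP 1996 = Nominal GDP 1996 = 25.82·529 + 38.07·614 + 19.94·920 + 18.65·183 = 58791.51.
Real GDP 2004 (at 1996 prices) = 25.82·862 + 38.07·975 + 19.94·1489 + 18.65·266 = 94026.65.
Real growth = 94026.65/58791.51 − 1 = 0.5993.

59.93%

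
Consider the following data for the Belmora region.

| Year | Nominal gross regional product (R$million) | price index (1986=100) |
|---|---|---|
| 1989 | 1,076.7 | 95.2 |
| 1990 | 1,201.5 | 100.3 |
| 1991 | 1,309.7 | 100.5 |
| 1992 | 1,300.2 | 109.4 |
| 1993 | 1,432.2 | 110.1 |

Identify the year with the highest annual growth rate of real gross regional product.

1993

1990: real = 1201.5/1.003 = 1197.91; growth vs 1989 (1130.99) = 5.92%.
1991: real = 1309.7/1.005 = 1303.18; growth vs 1990 (1197.91) = 8.79%.
1992: real = 1300.2/1.094 = 1188.48; growth vs 1991 (1303.18) = -8.80%.
1993: real = 1432.2/1.101 = 1300.82; growth vs 1992 (1188.48) = 9.45%.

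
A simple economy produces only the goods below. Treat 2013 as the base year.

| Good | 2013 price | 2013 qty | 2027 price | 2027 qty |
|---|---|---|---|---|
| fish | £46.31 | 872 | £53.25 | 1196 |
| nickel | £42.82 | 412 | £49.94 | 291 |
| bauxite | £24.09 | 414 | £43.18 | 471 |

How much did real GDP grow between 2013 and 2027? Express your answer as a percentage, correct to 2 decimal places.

16.47%

Real GDP 2013 = Nominal GDP 2013 = 46.31·872 + 42.82·412 + 24.09·414 = 67997.42.
Real GDP 2027 (at 2013 prices) = 46.31·1196 + 42.82·291 + 24.09·471 = 79193.77.
Real growth = 79193.77/67997.42 − 1 = 0.1647.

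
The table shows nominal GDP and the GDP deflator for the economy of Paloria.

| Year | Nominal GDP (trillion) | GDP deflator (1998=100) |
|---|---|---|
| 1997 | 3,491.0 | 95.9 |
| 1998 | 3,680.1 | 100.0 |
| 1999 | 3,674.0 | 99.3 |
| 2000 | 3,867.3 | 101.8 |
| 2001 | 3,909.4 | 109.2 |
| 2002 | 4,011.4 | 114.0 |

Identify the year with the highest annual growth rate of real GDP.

1998: real = 3680.1/1.000 = 3680.10; growth vs 1997 (3640.25) = 1.09%.
1999: real = 3674.0/0.993 = 3699.90; growth vs 1998 (3680.10) = 0.54%.
2000: real = 3867.3/1.018 = 3798.92; growth vs 1999 (3699.90) = 2.68%.
2001: real = 3909.4/1.092 = 3580.04; growth vs 2000 (3798.92) = -5.76%.
2002: real = 4011.4/1.140 = 3518.77; growth vs 2001 (3580.04) = -1.71%.

2000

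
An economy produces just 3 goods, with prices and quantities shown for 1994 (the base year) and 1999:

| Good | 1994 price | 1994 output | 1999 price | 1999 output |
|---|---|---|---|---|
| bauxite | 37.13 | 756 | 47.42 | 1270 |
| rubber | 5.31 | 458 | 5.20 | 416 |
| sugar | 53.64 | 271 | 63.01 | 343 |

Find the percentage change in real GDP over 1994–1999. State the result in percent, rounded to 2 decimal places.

Real GDP 1994 = Nominal GDP 1994 = 37.13·756 + 5.31·458 + 53.64·271 = 45038.70.
Real GDP 1999 (at 1994 prices) = 37.13·1270 + 5.31·416 + 53.64·343 = 67762.58.
Real growth = 67762.58/45038.70 − 1 = 0.5045.

50.45%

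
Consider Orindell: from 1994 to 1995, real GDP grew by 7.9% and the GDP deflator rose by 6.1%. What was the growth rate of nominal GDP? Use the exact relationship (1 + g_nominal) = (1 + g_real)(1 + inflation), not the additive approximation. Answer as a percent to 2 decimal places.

(1 + g_nom) = (1 + g_real)(1 + π) = 1.0790 × 1.0610 = 1.14482.

14.48%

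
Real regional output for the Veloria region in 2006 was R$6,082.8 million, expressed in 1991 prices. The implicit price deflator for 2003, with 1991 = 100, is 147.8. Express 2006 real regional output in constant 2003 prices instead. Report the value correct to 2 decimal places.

Real regional output in 2003 prices = Real regional output in 1991 prices × (P_2003/P_1991) = 6082.8 × 1.478 = 8990.38.

R$8,990.38 million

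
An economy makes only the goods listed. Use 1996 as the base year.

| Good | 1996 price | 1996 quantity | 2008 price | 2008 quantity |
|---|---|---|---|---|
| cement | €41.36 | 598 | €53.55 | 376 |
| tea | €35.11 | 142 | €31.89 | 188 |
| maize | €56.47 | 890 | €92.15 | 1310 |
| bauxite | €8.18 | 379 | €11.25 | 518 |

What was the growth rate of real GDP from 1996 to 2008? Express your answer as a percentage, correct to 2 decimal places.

20.81%

Real GDP 1996 = Nominal GDP 1996 = 41.36·598 + 35.11·142 + 56.47·890 + 8.18·379 = 83077.42.
Real GDP 2008 (at 1996 prices) = 41.36·376 + 35.11·188 + 56.47·1310 + 8.18·518 = 100364.98.
Real growth = 100364.98/83077.42 − 1 = 0.2081.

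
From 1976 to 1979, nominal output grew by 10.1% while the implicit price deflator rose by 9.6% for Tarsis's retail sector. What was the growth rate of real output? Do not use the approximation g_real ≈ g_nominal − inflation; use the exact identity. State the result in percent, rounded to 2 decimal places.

0.46%

(1 + g_nom) = (1 + g_real)(1 + π), so g_real = 1.1010 / 1.0960 − 1 = 0.00456.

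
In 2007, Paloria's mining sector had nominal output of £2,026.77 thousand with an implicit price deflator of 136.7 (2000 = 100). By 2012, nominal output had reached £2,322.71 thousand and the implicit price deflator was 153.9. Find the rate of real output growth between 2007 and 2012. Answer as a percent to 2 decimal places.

1.79%

Deflate each year: 2007 → 2026.77/1.367 = 1482.64; 2012 → 2322.71/1.539 = 1509.23.
So real output changed by 1509.23/1482.64 − 1 = 0.0179, i.e. 1.79%.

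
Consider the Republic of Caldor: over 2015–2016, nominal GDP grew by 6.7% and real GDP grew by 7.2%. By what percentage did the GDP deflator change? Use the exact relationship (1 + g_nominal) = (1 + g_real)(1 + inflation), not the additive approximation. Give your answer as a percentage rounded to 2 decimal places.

-0.47%

(1 + g_nom) = (1 + g_real)(1 + π), so π = 1.0670 / 1.0720 − 1 = -0.00466.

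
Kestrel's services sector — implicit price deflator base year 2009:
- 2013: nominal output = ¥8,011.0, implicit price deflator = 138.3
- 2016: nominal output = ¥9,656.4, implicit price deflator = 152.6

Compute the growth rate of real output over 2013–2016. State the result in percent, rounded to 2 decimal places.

Deflate each year: 2013 → 8011.0/1.383 = 5792.48; 2016 → 9656.4/1.526 = 6327.92.
So real output changed by 6327.92/5792.48 − 1 = 0.0924, i.e. 9.24%.

9.24%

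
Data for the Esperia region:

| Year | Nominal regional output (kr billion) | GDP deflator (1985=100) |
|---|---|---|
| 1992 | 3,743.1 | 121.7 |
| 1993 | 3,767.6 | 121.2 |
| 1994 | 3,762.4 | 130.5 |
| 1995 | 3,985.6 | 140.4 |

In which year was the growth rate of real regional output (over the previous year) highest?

1993

1993: real = 3767.6/1.212 = 3108.58; growth vs 1992 (3075.68) = 1.07%.
1994: real = 3762.4/1.305 = 2883.07; growth vs 1993 (3108.58) = -7.25%.
1995: real = 3985.6/1.404 = 2838.75; growth vs 1994 (2883.07) = -1.54%.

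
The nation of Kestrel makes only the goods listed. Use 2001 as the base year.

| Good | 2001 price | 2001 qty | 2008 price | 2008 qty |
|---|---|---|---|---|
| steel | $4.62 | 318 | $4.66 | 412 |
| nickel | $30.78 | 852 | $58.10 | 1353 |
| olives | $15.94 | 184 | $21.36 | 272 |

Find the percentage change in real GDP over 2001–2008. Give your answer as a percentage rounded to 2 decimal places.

Real GDP 2001 = Nominal GDP 2001 = 4.62·318 + 30.78·852 + 15.94·184 = 30626.68.
Real GDP 2008 (at 2001 prices) = 4.62·412 + 30.78·1353 + 15.94·272 = 47884.46.
Real growth = 47884.46/30626.68 − 1 = 0.5635.

56.35%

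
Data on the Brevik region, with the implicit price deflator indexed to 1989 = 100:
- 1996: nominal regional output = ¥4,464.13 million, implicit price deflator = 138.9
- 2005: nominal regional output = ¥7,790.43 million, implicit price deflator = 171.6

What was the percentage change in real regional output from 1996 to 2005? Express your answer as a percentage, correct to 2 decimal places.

Real regional output 1996 = 4464.13 / 1.389 = 3213.92.
Real regional output 2005 = 7790.43 / 1.716 = 4539.88.
Real growth = 4539.88 / 3213.92 − 1 = 0.4126.

41.26%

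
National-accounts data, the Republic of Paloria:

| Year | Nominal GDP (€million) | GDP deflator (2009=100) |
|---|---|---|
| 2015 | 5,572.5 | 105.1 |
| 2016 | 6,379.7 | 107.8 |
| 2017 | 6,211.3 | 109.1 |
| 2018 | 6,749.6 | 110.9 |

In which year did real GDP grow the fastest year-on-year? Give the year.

2016

2016: real = 6379.7/1.078 = 5918.09; growth vs 2015 (5302.09) = 11.62%.
2017: real = 6211.3/1.091 = 5693.22; growth vs 2016 (5918.09) = -3.80%.
2018: real = 6749.6/1.109 = 6086.20; growth vs 2017 (5693.22) = 6.90%.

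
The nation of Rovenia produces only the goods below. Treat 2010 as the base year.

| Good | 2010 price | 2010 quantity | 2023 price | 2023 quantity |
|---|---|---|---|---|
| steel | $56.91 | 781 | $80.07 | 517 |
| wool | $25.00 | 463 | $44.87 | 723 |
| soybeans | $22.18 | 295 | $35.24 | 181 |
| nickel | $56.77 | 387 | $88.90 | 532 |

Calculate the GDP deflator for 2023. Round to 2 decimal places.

156.05

Nominal GDP 2023 = 80.07·517 + 44.87·723 + 35.24·181 + 88.90·532 = 127510.44.
Real GDP 2023 (at 2010 prices) = 56.91·517 + 25.00·723 + 22.18·181 + 56.77·532 = 81713.69.
Deflator = Nominal/Real × 100 = 127510.44/81713.69 × 100 = 156.045.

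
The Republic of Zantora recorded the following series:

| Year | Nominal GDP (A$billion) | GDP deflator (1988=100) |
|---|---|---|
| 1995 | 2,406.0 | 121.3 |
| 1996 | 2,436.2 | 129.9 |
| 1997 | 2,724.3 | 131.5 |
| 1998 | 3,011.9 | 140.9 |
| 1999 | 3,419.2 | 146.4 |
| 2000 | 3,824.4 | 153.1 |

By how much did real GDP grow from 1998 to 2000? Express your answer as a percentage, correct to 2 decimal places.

16.86%

Real GDP 1998 = 3011.9/1.409 = 2137.62.
Real GDP 2000 = 3824.4/1.531 = 2497.98.
Change = 2497.98/2137.62 − 1 = 0.1686.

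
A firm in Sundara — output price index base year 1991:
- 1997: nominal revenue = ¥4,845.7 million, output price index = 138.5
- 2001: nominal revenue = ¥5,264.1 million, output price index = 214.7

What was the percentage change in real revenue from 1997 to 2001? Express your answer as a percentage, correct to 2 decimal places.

Real revenue 1997 = 4845.7 / 1.385 = 3498.70.
Real revenue 2001 = 5264.1 / 2.147 = 2451.84.
Real growth = 2451.84 / 3498.70 − 1 = -0.2992.

-29.92%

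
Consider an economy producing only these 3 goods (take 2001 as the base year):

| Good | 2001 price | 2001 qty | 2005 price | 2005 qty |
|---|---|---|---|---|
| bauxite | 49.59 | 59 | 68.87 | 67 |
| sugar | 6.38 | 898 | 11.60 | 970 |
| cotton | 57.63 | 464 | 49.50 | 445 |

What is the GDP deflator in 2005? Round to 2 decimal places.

107.79

Nominal GDP 2005 = 68.87·67 + 11.60·970 + 49.50·445 = 37893.79.
Real GDP 2005 (at 2001 prices) = 49.59·67 + 6.38·970 + 57.63·445 = 35156.48.
Deflator = Nominal/Real × 100 = 37893.79/35156.48 × 100 = 107.786.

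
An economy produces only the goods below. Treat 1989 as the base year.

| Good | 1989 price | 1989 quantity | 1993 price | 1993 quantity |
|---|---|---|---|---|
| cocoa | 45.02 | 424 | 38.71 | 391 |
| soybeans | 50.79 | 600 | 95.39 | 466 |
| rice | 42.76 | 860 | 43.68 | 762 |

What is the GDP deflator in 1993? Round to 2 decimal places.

125.75

Nominal GDP 1993 = 38.71·391 + 95.39·466 + 43.68·762 = 92871.51.
Real GDP 1993 (at 1989 prices) = 45.02·391 + 50.79·466 + 42.76·762 = 73854.08.
Deflator = Nominal/Real × 100 = 92871.51/73854.08 × 100 = 125.750.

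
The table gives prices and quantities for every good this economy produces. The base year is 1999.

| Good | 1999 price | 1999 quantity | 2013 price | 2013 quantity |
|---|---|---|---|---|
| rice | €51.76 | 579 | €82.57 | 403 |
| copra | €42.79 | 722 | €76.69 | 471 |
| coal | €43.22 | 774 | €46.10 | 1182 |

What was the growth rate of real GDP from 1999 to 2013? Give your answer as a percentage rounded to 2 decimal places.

Real GDP 1999 = Nominal GDP 1999 = 51.76·579 + 42.79·722 + 43.22·774 = 94315.70.
Real GDP 2013 (at 1999 prices) = 51.76·403 + 42.79·471 + 43.22·1182 = 92099.41.
Real growth = 92099.41/94315.70 − 1 = -0.0235.

-2.35%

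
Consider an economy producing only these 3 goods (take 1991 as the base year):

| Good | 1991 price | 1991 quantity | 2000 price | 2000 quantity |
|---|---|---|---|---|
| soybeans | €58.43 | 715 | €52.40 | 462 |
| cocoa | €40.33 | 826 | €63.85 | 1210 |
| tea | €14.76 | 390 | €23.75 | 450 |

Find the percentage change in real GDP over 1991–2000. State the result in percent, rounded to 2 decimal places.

Real GDP 1991 = Nominal GDP 1991 = 58.43·715 + 40.33·826 + 14.76·390 = 80846.43.
Real GDP 2000 (at 1991 prices) = 58.43·462 + 40.33·1210 + 14.76·450 = 82435.96.
Real growth = 82435.96/80846.43 − 1 = 0.0197.

1.97%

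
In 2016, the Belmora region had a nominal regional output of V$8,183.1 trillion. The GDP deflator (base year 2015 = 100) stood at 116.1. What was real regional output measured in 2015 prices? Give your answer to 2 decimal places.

V$7,048.32 trillion

Real regional output = Nominal / (GDP deflator/100) = 8183.1 / 1.161 = 7048.32.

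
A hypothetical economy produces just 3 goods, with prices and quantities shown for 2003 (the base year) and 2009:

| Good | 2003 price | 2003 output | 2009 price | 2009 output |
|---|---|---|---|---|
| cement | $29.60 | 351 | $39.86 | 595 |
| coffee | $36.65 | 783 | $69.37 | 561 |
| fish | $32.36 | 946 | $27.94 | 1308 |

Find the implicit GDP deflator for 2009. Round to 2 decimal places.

123.20

Nominal GDP 2009 = 39.86·595 + 69.37·561 + 27.94·1308 = 99178.79.
Real GDP 2009 (at 2003 prices) = 29.60·595 + 36.65·561 + 32.36·1308 = 80499.53.
Deflator = Nominal/Real × 100 = 99178.79/80499.53 × 100 = 123.204.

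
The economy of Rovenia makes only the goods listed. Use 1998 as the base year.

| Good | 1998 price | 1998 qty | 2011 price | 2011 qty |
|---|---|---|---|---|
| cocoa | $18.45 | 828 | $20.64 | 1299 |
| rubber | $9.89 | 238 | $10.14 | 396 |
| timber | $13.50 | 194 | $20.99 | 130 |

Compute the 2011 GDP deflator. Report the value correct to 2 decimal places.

Nominal GDP 2011 = 20.64·1299 + 10.14·396 + 20.99·130 = 33555.50.
Real GDP 2011 (at 1998 prices) = 18.45·1299 + 9.89·396 + 13.50·130 = 29637.99.
Deflator = Nominal/Real × 100 = 33555.50/29637.99 × 100 = 113.218.

113.22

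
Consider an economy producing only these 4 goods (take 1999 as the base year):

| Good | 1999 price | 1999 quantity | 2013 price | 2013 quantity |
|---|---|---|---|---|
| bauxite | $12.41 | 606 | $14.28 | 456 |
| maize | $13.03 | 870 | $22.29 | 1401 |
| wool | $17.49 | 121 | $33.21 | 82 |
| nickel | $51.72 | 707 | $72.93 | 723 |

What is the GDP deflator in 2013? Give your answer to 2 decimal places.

148.53

Nominal GDP 2013 = 14.28·456 + 22.29·1401 + 33.21·82 + 72.93·723 = 93191.58.
Real GDP 2013 (at 1999 prices) = 12.41·456 + 13.03·1401 + 17.49·82 + 51.72·723 = 62741.73.
Deflator = Nominal/Real × 100 = 93191.58/62741.73 × 100 = 148.532.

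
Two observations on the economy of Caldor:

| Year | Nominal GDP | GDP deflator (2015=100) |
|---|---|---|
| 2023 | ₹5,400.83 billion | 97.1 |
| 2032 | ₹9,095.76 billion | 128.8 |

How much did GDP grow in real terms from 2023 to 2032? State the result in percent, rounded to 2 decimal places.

26.96%

Deflate each year: 2023 → 5400.83/0.971 = 5562.13; 2032 → 9095.76/1.288 = 7061.93.
So real GDP changed by 7061.93/5562.13 − 1 = 0.2696, i.e. 26.96%.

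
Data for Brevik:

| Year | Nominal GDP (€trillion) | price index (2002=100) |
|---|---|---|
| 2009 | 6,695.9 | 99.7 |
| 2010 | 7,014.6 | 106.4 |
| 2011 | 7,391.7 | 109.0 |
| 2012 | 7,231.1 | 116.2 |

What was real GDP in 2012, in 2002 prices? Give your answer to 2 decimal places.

€6,222.98 trillion

Real GDP 2012 = 7231.1 / 1.162 = 6222.98.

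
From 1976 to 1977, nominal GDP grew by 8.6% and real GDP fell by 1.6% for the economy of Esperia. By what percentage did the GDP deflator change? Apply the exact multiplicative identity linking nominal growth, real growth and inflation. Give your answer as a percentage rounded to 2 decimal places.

10.37%

(1 + g_nom) = (1 + g_real)(1 + π), so π = 1.0860 / 0.9840 − 1 = 0.10366.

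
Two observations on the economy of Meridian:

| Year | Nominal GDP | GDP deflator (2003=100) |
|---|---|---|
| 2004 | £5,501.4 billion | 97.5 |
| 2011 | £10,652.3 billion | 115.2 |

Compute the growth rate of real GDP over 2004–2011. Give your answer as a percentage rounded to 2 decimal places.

Deflate each year: 2004 → 5501.4/0.975 = 5642.46; 2011 → 10652.3/1.152 = 9246.79.
So real GDP changed by 9246.79/5642.46 − 1 = 0.6388, i.e. 63.88%.

63.88%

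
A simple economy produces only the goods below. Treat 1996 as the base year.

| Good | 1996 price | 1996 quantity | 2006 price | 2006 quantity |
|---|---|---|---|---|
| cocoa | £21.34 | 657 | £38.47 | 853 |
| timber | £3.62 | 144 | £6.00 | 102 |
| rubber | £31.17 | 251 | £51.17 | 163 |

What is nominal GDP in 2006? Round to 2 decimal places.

£41767.62

Nominal GDP 2006 = Σ (p_2006 × q_2006) = 38.47·853 + 6.00·102 + 51.17·163 = 41767.62.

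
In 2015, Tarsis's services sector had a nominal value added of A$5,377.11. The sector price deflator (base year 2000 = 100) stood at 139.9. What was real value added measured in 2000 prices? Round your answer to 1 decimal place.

Real value added = Nominal / (sector price deflator/100) = 5377.11 / 1.399 = 3843.54.

A$3,843.5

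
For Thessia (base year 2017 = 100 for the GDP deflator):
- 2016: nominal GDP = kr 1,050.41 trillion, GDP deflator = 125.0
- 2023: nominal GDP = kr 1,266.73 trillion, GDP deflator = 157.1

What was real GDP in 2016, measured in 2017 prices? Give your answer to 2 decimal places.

kr 840.33 trillion

Real GDP = Nominal / (GDP deflator/100) = 1050.41 / 1.250 = 840.33.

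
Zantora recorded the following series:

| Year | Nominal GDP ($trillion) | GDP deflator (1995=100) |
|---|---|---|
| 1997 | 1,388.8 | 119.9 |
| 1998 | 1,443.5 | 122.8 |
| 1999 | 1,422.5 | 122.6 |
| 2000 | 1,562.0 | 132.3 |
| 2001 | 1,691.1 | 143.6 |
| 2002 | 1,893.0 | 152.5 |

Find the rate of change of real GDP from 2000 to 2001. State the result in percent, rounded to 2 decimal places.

-0.25%

Real GDP 2000 = 1562.0/1.323 = 1180.65.
Real GDP 2001 = 1691.1/1.436 = 1177.65.
Change = 1177.65/1180.65 − 1 = -0.0025.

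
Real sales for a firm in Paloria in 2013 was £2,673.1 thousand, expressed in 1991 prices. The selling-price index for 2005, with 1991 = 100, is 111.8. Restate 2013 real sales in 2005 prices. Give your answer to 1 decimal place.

Real sales in 2005 prices = Real sales in 1991 prices × (P_2005/P_1991) = 2673.1 × 1.118 = 2988.53.

£2,988.5 thousand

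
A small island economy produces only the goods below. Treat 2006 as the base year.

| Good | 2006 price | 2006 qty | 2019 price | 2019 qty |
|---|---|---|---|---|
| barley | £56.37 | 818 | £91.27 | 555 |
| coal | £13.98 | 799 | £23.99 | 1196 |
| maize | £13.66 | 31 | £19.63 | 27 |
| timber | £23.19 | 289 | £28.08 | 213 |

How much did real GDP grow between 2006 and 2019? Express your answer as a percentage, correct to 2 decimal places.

-17.22%

Real GDP 2006 = Nominal GDP 2006 = 56.37·818 + 13.98·799 + 13.66·31 + 23.19·289 = 64406.05.
Real GDP 2019 (at 2006 prices) = 56.37·555 + 13.98·1196 + 13.66·27 + 23.19·213 = 53313.72.
Real growth = 53313.72/64406.05 − 1 = -0.1722.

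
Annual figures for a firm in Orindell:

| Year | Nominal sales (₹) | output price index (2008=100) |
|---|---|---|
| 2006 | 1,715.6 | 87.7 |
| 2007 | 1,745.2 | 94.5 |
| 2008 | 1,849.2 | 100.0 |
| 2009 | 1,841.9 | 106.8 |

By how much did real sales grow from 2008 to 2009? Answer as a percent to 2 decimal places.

Real sales 2008 = 1849.2/1.000 = 1849.20.
Real sales 2009 = 1841.9/1.068 = 1724.63.
Change = 1724.63/1849.20 − 1 = -0.0674.

-6.74%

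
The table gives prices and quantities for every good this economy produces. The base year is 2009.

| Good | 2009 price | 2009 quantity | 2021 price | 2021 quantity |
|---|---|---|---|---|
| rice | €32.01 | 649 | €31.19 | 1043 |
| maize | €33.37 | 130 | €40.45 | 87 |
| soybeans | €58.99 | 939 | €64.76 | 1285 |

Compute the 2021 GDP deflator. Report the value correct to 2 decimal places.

106.40

Nominal GDP 2021 = 31.19·1043 + 40.45·87 + 64.76·1285 = 119266.92.
Real GDP 2021 (at 2009 prices) = 32.01·1043 + 33.37·87 + 58.99·1285 = 112091.77.
Deflator = Nominal/Real × 100 = 119266.92/112091.77 × 100 = 106.401.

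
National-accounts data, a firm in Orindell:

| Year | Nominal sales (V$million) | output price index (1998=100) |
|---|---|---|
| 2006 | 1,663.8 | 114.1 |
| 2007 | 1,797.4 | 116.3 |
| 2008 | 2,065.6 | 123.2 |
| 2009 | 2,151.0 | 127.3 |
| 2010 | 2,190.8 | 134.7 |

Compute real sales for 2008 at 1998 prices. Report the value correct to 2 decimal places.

Real sales 2008 = 2065.6 / 1.232 = 1676.62.

V$1,676.62 million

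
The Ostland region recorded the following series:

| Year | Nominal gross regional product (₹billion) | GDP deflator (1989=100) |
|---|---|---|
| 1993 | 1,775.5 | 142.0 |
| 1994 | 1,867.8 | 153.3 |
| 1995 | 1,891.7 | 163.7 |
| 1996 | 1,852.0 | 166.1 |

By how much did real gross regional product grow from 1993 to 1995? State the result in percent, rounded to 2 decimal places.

Real gross regional product 1993 = 1775.5/1.420 = 1250.35.
Real gross regional product 1995 = 1891.7/1.637 = 1155.59.
Change = 1155.59/1250.35 − 1 = -0.0758.

-7.58%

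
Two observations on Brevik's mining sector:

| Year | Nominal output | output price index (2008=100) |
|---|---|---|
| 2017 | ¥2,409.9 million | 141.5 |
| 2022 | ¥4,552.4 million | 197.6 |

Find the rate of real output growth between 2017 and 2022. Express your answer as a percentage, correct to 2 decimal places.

Real output 2017 = 2409.9 / 1.415 = 1703.11.
Real output 2022 = 4552.4 / 1.976 = 2303.85.
Real growth = 2303.85 / 1703.11 − 1 = 0.3527.

35.27%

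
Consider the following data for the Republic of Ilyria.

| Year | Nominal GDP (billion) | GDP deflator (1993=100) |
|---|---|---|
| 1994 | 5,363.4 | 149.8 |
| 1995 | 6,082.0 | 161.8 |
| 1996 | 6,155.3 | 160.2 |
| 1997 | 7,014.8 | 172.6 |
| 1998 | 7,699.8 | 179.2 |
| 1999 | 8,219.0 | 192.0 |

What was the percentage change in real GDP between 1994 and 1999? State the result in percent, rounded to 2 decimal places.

19.56%

Real GDP 1994 = 5363.4/1.498 = 3580.37.
Real GDP 1999 = 8219.0/1.920 = 4280.73.
Change = 4280.73/3580.37 − 1 = 0.1956.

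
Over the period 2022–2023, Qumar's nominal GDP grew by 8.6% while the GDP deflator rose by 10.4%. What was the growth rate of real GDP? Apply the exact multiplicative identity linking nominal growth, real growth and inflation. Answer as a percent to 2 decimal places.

-1.63%

(1 + g_nom) = (1 + g_real)(1 + π), so g_real = 1.0860 / 1.1040 − 1 = -0.01630.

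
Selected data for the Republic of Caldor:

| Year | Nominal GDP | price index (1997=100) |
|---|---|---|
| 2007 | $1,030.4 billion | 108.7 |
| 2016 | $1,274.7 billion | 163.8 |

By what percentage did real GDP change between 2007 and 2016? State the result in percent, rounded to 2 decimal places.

Real GDP 2007 = 1030.4 / 1.087 = 947.93.
Real GDP 2016 = 1274.7 / 1.638 = 778.21.
Real growth = 778.21 / 947.93 − 1 = -0.1790.

-17.90%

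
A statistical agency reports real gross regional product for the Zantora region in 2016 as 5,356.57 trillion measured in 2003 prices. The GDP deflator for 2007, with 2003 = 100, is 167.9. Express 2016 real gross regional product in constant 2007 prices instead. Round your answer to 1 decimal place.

Real gross regional product in 2007 prices = Real gross regional product in 2003 prices × (P_2007/P_2003) = 5356.57 × 1.679 = 8993.68.

8,993.7 trillion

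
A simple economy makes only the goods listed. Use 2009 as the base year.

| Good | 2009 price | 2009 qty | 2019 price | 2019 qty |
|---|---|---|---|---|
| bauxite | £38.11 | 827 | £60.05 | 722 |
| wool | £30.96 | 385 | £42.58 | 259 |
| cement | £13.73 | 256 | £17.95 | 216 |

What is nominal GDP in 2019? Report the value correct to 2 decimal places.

Nominal GDP 2019 = Σ (p_2019 × q_2019) = 60.05·722 + 42.58·259 + 17.95·216 = 58261.52.

£58261.52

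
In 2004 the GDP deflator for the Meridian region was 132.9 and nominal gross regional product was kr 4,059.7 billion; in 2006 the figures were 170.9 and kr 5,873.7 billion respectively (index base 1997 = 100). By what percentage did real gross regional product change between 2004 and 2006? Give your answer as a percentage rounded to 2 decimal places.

Deflate each year: 2004 → 4059.7/1.329 = 3054.70; 2006 → 5873.7/1.709 = 3436.92.
So real gross regional product changed by 3436.92/3054.70 − 1 = 0.1251, i.e. 12.51%.

12.51%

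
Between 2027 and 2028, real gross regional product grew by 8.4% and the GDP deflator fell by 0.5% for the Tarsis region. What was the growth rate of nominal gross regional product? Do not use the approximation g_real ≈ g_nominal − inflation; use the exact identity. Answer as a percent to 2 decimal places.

(1 + g_nom) = (1 + g_real)(1 + π) = 1.0840 × 0.9950 = 1.07858.

7.86%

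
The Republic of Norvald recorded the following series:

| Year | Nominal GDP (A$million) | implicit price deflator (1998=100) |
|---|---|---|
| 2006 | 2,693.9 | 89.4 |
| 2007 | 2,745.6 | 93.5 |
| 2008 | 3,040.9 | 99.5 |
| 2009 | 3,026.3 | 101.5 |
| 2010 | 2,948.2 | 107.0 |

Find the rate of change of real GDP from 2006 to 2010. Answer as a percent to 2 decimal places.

-8.56%

Real GDP 2006 = 2693.9/0.894 = 3013.31.
Real GDP 2010 = 2948.2/1.070 = 2755.33.
Change = 2755.33/3013.31 − 1 = -0.0856.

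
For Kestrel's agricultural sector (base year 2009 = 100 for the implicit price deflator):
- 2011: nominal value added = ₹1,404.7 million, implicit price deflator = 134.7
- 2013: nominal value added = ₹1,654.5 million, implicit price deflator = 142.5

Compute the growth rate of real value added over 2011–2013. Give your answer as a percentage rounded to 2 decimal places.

11.34%

Deflate each year: 2011 → 1404.7/1.347 = 1042.84; 2013 → 1654.5/1.425 = 1161.05.
So real value added changed by 1161.05/1042.84 − 1 = 0.1134, i.e. 11.34%.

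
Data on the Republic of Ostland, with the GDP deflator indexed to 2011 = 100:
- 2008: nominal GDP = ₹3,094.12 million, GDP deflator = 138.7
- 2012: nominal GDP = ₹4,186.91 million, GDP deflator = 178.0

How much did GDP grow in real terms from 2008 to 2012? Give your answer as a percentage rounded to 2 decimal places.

5.44%

Deflate each year: 2008 → 3094.12/1.387 = 2230.80; 2012 → 4186.91/1.780 = 2352.20.
So real GDP changed by 2352.20/2230.80 − 1 = 0.0544, i.e. 5.44%.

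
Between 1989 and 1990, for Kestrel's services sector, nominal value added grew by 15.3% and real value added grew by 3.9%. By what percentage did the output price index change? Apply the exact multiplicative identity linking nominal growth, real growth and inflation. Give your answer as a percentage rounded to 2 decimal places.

10.97%

(1 + g_nom) = (1 + g_real)(1 + π), so π = 1.1530 / 1.0390 − 1 = 0.10972.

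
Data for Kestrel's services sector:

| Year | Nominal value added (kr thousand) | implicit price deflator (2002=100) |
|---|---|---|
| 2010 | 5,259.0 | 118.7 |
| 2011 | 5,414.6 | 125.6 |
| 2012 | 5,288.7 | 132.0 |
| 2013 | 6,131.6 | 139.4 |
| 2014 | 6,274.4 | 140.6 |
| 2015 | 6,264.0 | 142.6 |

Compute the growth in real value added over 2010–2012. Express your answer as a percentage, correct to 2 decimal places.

Real value added 2010 = 5259.0/1.187 = 4430.50.
Real value added 2012 = 5288.7/1.320 = 4006.59.
Change = 4006.59/4430.50 − 1 = -0.0957.

-9.57%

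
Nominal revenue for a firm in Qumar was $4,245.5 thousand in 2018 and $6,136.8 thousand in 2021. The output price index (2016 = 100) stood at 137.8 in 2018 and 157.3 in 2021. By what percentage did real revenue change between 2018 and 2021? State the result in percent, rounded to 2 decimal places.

Deflate each year: 2018 → 4245.5/1.378 = 3080.91; 2021 → 6136.8/1.573 = 3901.34.
So real revenue changed by 3901.34/3080.91 − 1 = 0.2663, i.e. 26.63%.

26.63%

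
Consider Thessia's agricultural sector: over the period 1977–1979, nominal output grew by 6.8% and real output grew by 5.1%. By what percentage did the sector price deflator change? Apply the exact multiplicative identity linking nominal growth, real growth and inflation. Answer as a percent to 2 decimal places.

(1 + g_nom) = (1 + g_real)(1 + π), so π = 1.0680 / 1.0510 − 1 = 0.01618.

1.62%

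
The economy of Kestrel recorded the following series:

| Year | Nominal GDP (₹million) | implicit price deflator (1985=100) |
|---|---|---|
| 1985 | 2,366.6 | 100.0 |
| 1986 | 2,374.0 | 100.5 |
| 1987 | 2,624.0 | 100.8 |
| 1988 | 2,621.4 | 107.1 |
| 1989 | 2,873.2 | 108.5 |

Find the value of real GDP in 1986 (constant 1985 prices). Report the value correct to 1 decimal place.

₹2,362.2 million

Real GDP 1986 = 2374.0 / 1.005 = 2362.19.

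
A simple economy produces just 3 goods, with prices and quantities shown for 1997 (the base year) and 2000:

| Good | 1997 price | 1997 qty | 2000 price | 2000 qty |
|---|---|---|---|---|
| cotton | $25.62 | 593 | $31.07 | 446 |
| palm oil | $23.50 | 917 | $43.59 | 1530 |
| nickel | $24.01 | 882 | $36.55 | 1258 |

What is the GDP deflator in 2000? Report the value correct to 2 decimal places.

163.08

Nominal GDP 2000 = 31.07·446 + 43.59·1530 + 36.55·1258 = 126529.82.
Real GDP 2000 (at 1997 prices) = 25.62·446 + 23.50·1530 + 24.01·1258 = 77586.10.
Deflator = Nominal/Real × 100 = 126529.82/77586.10 × 100 = 163.083.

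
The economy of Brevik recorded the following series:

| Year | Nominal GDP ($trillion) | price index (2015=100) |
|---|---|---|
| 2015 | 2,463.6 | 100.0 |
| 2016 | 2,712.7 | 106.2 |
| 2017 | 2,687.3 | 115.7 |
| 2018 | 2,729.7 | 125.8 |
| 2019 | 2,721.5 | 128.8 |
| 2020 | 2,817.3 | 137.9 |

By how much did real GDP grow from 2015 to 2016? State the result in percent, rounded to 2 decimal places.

3.68%

Real GDP 2015 = 2463.6/1.000 = 2463.60.
Real GDP 2016 = 2712.7/1.062 = 2554.33.
Change = 2554.33/2463.60 − 1 = 0.0368.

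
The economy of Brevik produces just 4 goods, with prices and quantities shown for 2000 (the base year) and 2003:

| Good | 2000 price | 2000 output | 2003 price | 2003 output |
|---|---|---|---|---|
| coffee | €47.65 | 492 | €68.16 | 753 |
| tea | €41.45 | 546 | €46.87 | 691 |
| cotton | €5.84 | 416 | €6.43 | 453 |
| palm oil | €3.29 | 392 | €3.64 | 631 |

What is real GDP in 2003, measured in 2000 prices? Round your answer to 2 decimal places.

€69243.91

Real GDP 2003 = Σ (p_2000 × q_2003) = 47.65·753 + 41.45·691 + 5.84·453 + 3.29·631 = 69243.91.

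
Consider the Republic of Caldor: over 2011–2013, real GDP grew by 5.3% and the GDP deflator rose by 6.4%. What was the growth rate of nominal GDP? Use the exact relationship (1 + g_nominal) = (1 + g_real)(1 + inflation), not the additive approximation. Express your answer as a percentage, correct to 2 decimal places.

(1 + g_nom) = (1 + g_real)(1 + π) = 1.0530 × 1.0640 = 1.12039.

12.04%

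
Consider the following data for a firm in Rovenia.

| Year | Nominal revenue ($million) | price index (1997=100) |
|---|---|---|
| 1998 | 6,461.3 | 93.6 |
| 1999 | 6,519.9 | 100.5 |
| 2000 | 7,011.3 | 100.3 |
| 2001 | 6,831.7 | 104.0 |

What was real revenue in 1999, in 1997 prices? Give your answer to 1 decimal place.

$6,487.5 million

Real revenue 1999 = 6519.9 / 1.005 = 6487.46.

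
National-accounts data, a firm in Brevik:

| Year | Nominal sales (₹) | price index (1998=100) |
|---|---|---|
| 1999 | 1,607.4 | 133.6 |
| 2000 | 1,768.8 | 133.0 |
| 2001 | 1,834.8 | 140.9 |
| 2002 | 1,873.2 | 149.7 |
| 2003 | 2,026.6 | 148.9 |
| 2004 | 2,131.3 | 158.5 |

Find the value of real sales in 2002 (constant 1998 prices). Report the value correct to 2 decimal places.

Real sales 2002 = 1873.2 / 1.497 = 1251.30.

₹1,251.30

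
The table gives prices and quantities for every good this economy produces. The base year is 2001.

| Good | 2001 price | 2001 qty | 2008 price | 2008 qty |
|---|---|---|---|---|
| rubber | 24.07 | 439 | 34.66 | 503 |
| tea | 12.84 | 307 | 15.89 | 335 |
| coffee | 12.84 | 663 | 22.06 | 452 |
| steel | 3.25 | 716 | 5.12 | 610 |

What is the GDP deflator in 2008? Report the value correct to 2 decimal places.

148.18

Nominal GDP 2008 = 34.66·503 + 15.89·335 + 22.06·452 + 5.12·610 = 35851.45.
Real GDP 2008 (at 2001 prices) = 24.07·503 + 12.84·335 + 12.84·452 + 3.25·610 = 24194.79.
Deflator = Nominal/Real × 100 = 35851.45/24194.79 × 100 = 148.178.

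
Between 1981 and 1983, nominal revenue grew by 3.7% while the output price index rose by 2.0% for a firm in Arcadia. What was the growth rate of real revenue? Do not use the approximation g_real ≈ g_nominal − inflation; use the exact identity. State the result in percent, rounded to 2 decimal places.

(1 + g_nom) = (1 + g_real)(1 + π), so g_real = 1.0370 / 1.0200 − 1 = 0.01667.

1.67%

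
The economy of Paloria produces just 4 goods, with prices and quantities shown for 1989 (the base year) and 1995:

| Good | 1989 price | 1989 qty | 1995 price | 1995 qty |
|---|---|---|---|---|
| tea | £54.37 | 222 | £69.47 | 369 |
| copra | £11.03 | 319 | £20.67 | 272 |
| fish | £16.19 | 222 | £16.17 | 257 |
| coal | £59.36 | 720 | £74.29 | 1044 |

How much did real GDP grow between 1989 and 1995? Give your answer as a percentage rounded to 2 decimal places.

Real GDP 1989 = Nominal GDP 1989 = 54.37·222 + 11.03·319 + 16.19·222 + 59.36·720 = 61922.09.
Real GDP 1995 (at 1989 prices) = 54.37·369 + 11.03·272 + 16.19·257 + 59.36·1044 = 89195.36.
Real growth = 89195.36/61922.09 − 1 = 0.4404.

44.04%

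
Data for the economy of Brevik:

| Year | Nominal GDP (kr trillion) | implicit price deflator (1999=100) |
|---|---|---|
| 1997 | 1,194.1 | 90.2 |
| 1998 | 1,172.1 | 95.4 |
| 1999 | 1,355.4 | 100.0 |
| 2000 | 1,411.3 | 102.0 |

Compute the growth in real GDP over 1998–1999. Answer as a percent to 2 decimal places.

10.32%

Real GDP 1998 = 1172.1/0.954 = 1228.62.
Real GDP 1999 = 1355.4/1.000 = 1355.40.
Change = 1355.40/1228.62 − 1 = 0.1032.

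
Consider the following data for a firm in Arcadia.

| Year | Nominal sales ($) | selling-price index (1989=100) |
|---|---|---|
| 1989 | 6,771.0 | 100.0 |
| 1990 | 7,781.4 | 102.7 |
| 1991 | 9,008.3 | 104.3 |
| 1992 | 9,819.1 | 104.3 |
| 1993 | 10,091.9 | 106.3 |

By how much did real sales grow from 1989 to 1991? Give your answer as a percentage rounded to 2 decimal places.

Real sales 1989 = 6771.0/1.000 = 6771.00.
Real sales 1991 = 9008.3/1.043 = 8636.91.
Change = 8636.91/6771.00 − 1 = 0.2756.

27.56%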